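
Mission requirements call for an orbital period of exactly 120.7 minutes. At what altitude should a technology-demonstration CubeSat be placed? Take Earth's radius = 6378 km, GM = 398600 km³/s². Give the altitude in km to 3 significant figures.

T = 120.7 min = 7242.0 s.
From T = 2π√(a³/μ): a = (μ T²/4π²)^(1/3) = (398600 × 7242.0² / 4π²)^(1/3) = 8090 km.
Altitude h = a − R = 8090 − 6378 = 1712 km.

1710 km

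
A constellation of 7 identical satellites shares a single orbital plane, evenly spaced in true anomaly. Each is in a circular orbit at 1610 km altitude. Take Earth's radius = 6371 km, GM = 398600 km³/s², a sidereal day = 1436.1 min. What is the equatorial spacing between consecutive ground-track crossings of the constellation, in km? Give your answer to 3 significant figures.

Semi-major axis a = 6371 + 1610 = 7981 km. Period T = 2π√(a³/μ) = 2π√(7981³/398600) = 7095.7 s = 118.26 min.
Single-satellite node shift = (7095.7/86166) × 360° = 29.65°.
With 7 satellites evenly phased, successive equator crossings are 29.65/7 = 4.235° apart.
That is 4.235 × 111.2 = 471 km at the equator.

471 km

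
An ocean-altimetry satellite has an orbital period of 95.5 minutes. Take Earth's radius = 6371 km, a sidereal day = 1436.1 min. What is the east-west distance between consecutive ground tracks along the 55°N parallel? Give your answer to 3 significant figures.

T = 95.5 min = 5730.0 s.
Node shift per orbit = (5730.0/86166) × 360° = 23.94°.
Equatorial spacing = 23.94 × 111.2 km/° = 2662 km.
At 55° latitude, spacing = 2662 × cos(55°) = 1527 km.

1530 km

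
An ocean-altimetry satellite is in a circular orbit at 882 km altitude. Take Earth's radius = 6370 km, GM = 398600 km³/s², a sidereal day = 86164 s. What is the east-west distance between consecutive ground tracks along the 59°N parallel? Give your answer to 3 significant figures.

1470 km

Semi-major axis a = 6370 + 882 = 7252 km. Period T = 2π√(a³/μ) = 2π√(7252³/398600) = 6146.1 s = 102.43 min.
Node shift per orbit = (6146.1/86164) × 360° = 25.68°.
Equatorial spacing = 25.68 × 111.2 km/° = 2855 km.
At 59° latitude, spacing = 2855 × cos(59°) = 1470 km.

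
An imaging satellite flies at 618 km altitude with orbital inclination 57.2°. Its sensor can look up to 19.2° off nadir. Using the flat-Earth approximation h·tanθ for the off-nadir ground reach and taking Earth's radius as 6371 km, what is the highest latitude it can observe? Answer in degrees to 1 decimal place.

For a prograde orbit the ground track reaches latitude ±i = ±57.2°.
Sensor half-swath on the ground ≈ 618·tan(19.2°) = 215 km = 1.94° of latitude.
Maximum observable latitude ≈ 57.2 + 1.94 = 59.1°.

59.1°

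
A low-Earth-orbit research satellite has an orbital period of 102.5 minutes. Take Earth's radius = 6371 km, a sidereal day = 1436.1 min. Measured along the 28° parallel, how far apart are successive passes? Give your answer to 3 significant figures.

2520 km

T = 102.5 min = 6150.0 s.
Node shift per orbit = (6150.0/86166) × 360° = 25.69°.
Equatorial spacing = 25.69 × 111.2 km/° = 2857 km.
At 28° latitude, spacing = 2857 × cos(28°) = 2523 km.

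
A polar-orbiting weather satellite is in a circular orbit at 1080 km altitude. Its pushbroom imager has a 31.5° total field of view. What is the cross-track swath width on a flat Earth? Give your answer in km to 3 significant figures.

Half-angle = 31.5°/2 = 15.75°.
Swath width ≈ 2h·tan(θ/2) = 2 × 1080 × tan(15.75°) = 609.2 km.

609 km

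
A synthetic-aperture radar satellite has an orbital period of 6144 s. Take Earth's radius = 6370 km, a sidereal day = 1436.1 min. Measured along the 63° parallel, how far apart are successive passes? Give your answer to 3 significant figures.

1300 km

Node shift per orbit = (6144.0/86166) × 360° = 25.67°.
Equatorial spacing = 25.67 × 111.2 km/° = 2854 km.
At 63° latitude, spacing = 2854 × cos(63°) = 1296 km.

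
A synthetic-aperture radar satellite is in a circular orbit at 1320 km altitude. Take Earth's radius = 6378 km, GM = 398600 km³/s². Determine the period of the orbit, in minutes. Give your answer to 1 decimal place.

Semi-major axis a = 6378 + 1320 = 7698 km. Period T = 2π√(a³/μ) = 2π√(7698³/398600) = 6721.7 s = 112.03 min.

112.0 min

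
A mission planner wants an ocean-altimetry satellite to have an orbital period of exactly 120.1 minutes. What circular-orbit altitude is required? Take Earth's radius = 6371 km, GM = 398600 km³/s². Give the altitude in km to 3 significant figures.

T = 120.1 min = 7206.0 s.
From T = 2π√(a³/μ): a = (μ T²/4π²)^(1/3) = (398600 × 7206.0² / 4π²)^(1/3) = 8063 km.
Altitude h = a − R = 8063 − 6371 = 1692 km.

1690 km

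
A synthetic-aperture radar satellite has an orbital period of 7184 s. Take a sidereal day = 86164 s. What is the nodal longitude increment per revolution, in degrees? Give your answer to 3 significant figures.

During one orbit Earth rotates (7184.0 / 86164) × 360° = 30.02°.

30.0°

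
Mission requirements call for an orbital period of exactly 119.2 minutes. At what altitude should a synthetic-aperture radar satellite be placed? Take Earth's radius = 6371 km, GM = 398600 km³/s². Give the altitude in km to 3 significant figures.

T = 119.2 min = 7152.0 s.
From T = 2π√(a³/μ): a = (μ T²/4π²)^(1/3) = (398600 × 7152.0² / 4π²)^(1/3) = 8023 km.
Altitude h = a − R = 8023 − 6371 = 1652 km.

1650 km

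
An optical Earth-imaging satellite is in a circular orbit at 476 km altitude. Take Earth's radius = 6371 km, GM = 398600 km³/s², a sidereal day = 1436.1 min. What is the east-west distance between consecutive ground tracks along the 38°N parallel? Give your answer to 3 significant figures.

Semi-major axis a = 6371 + 476 = 6847 km. Period T = 2π√(a³/μ) = 2π√(6847³/398600) = 5638.5 s = 93.97 min.
Node shift per orbit = (5638.5/86166) × 360° = 23.56°.
Equatorial spacing = 23.56 × 111.2 km/° = 2619 km.
At 38° latitude, spacing = 2619 × cos(38°) = 2064 km.

2060 km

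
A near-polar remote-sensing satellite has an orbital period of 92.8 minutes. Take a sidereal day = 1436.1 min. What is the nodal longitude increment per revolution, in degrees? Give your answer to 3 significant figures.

23.3°

T = 92.8 min = 5568.0 s.
During one orbit Earth rotates (5568.0 / 86166) × 360° = 23.26°.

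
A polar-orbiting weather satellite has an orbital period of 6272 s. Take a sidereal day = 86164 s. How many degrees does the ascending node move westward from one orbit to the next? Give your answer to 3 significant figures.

26.2°

During one orbit Earth rotates (6272.0 / 86164) × 360° = 26.20°.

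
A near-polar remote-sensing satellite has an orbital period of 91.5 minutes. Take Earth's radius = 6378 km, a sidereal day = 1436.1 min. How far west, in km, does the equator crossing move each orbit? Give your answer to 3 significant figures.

2550 km

T = 91.5 min = 5490.0 s.
During one orbit Earth rotates (5490.0 / 86166) × 360° = 22.94°.
At the equator that is 22.94° × (2π·6378/360) km/° = 22.94 × 111.3 = 2553 km.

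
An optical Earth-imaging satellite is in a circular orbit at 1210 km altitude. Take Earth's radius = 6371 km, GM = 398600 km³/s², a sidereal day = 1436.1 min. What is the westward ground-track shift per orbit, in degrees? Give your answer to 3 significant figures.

Semi-major axis a = 6371 + 1210 = 7581 km. Period T = 2π√(a³/μ) = 2π√(7581³/398600) = 6569.0 s = 109.48 min.
During one orbit Earth rotates (6569.0 / 86166) × 360° = 27.45°.

27.4°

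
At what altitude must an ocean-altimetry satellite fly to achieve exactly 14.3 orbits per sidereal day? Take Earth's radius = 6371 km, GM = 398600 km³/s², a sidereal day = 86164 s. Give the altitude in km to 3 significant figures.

786 km

Required period T = 86164 / 14.3 = 6025.5 s.
From T = 2π√(a³/μ): a = (μ T²/4π²)^(1/3) = (398600 × 6025.5² / 4π²)^(1/3) = 7157 km.
Altitude h = a − R = 7157 − 6371 = 786 km.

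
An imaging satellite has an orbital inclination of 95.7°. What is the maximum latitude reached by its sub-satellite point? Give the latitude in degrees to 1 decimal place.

Retrograde orbit: the ground track reaches ±(180° − i) = ±(180 − 95.7) = ±84.3°.

84.3°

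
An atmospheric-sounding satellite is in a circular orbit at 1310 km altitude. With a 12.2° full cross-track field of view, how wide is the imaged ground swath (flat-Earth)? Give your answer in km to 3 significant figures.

280 km

Half-angle = 12.2°/2 = 6.1°.
Swath width ≈ 2h·tan(θ/2) = 2 × 1310 × tan(6.1°) = 280.0 km.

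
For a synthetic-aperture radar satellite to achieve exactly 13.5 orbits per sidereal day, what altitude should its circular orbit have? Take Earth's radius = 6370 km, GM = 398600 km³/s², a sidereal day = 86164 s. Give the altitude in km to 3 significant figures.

1070 km

Required period T = 86164 / 13.5 = 6382.5 s.
From T = 2π√(a³/μ): a = (μ T²/4π²)^(1/3) = (398600 × 6382.5² / 4π²)^(1/3) = 7437 km.
Altitude h = a − R = 7437 − 6370 = 1067 km.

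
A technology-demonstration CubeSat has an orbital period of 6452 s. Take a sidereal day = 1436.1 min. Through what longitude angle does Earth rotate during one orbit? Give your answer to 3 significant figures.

During one orbit Earth rotates (6452.0 / 86166) × 360° = 26.96°.

27.0°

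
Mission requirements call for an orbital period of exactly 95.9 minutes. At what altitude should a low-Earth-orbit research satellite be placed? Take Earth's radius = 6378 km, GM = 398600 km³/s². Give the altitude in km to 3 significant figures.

T = 95.9 min = 5754.0 s.
From T = 2π√(a³/μ): a = (μ T²/4π²)^(1/3) = (398600 × 5754.0² / 4π²)^(1/3) = 6940 km.
Altitude h = a − R = 6940 − 6378 = 562 km.

562 km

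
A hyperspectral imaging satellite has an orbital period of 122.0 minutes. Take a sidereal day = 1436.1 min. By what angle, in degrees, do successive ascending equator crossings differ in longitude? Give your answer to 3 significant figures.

T = 122.0 min = 7320.0 s.
During one orbit Earth rotates (7320.0 / 86166) × 360° = 30.58°.

30.6°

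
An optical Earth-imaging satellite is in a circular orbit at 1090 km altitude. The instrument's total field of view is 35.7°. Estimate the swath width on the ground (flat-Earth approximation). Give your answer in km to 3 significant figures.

Half-angle = 35.7°/2 = 17.85°.
Swath width ≈ 2h·tan(θ/2) = 2 × 1090 × tan(17.85°) = 702.0 km.

702 km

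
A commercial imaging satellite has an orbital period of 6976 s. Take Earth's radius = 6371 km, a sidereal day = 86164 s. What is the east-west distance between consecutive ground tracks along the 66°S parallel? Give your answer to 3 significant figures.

1320 km

Node shift per orbit = (6976.0/86164) × 360° = 29.15°.
Equatorial spacing = 29.15 × 111.2 km/° = 3241 km.
At 66° latitude, spacing = 3241 × cos(66°) = 1318 km.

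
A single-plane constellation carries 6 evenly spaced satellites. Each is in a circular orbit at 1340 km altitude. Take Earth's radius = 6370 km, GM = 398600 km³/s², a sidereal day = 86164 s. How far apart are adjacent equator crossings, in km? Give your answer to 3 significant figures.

522 km

Semi-major axis a = 6370 + 1340 = 7710 km. Period T = 2π√(a³/μ) = 2π√(7710³/398600) = 6737.4 s = 112.29 min.
Single-satellite node shift = (6737.4/86164) × 360° = 28.15°.
With 6 satellites evenly phased, successive equator crossings are 28.15/6 = 4.692° apart.
That is 4.692 × 111.2 = 522 km at the equator.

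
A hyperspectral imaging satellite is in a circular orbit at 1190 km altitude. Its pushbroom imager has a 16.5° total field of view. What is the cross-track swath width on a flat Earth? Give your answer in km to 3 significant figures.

Half-angle = 16.5°/2 = 8.25°.
Swath width ≈ 2h·tan(θ/2) = 2 × 1190 × tan(8.25°) = 345.1 km.

345 km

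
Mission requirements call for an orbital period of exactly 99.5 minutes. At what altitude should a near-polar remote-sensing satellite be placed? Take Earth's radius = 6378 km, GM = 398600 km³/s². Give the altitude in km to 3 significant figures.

735 km

T = 99.5 min = 5970.0 s.
From T = 2π√(a³/μ): a = (μ T²/4π²)^(1/3) = (398600 × 5970.0² / 4π²)^(1/3) = 7113 km.
Altitude h = a − R = 7113 − 6378 = 735 km.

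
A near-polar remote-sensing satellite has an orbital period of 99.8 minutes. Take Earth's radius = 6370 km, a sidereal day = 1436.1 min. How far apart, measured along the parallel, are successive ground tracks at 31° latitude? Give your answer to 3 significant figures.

T = 99.8 min = 5988.0 s.
Node shift per orbit = (5988.0/86166) × 360° = 25.02°.
Equatorial spacing = 25.02 × 111.2 km/° = 2781 km.
At 31° latitude, spacing = 2781 × cos(31°) = 2384 km.

2380 km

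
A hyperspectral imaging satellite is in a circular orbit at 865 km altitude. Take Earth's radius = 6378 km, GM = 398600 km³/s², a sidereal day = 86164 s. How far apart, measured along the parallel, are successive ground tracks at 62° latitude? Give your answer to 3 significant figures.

Semi-major axis a = 6378 + 865 = 7243 km. Period T = 2π√(a³/μ) = 2π√(7243³/398600) = 6134.6 s = 102.24 min.
Node shift per orbit = (6134.6/86164) × 360° = 25.63°.
Equatorial spacing = 25.63 × 111.3 km/° = 2853 km.
At 62° latitude, spacing = 2853 × cos(62°) = 1339 km.

1340 km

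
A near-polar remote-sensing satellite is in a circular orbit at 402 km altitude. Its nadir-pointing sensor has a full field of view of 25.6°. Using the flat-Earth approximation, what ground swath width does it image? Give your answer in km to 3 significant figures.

Half-angle = 25.6°/2 = 12.8°.
Swath width ≈ 2h·tan(θ/2) = 2 × 402 × tan(12.8°) = 182.7 km.

183 km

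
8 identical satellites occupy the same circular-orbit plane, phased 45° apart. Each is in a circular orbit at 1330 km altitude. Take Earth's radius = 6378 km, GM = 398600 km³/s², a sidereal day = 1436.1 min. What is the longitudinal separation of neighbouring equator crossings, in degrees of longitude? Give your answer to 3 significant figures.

3.52°

Semi-major axis a = 6378 + 1330 = 7708 km. Period T = 2π√(a³/μ) = 2π√(7708³/398600) = 6734.8 s = 112.25 min.
Single-satellite node shift = (6734.8/86166) × 360° = 28.14°.
With 8 satellites evenly phased, successive equator crossings are 28.14/8 = 3.517° apart.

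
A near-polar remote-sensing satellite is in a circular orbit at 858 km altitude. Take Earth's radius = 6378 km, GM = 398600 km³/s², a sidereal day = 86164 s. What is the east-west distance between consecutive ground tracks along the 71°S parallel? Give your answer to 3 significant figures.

Semi-major axis a = 6378 + 858 = 7236 km. Period T = 2π√(a³/μ) = 2π√(7236³/398600) = 6125.7 s = 102.10 min.
Node shift per orbit = (6125.7/86164) × 360° = 25.59°.
Equatorial spacing = 25.59 × 111.3 km/° = 2849 km.
At 71° latitude, spacing = 2849 × cos(71°) = 928 km.

928 km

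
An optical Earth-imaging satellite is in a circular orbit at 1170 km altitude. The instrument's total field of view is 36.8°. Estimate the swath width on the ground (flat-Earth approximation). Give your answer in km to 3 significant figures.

778 km

Half-angle = 36.8°/2 = 18.4°.
Swath width ≈ 2h·tan(θ/2) = 2 × 1170 × tan(18.4°) = 778.4 km.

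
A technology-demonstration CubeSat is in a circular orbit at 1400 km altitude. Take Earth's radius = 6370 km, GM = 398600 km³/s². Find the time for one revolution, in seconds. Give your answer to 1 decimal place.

Semi-major axis a = 6370 + 1400 = 7770 km. Period T = 2π√(a³/μ) = 2π√(7770³/398600) = 6816.2 s = 113.60 min.

6816.2 seconds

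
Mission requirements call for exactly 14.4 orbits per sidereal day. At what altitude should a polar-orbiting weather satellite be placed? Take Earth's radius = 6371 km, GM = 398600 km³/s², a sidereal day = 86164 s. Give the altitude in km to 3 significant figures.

753 km

Required period T = 86164 / 14.4 = 5983.6 s.
From T = 2π√(a³/μ): a = (μ T²/4π²)^(1/3) = (398600 × 5983.6² / 4π²)^(1/3) = 7124 km.
Altitude h = a − R = 7124 − 6371 = 753 km.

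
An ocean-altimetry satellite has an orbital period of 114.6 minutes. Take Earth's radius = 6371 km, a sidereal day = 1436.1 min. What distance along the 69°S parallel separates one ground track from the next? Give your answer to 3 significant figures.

1140 km

T = 114.6 min = 6876.0 s.
Node shift per orbit = (6876.0/86166) × 360° = 28.73°.
Equatorial spacing = 28.73 × 111.2 km/° = 3194 km.
At 69° latitude, spacing = 3194 × cos(69°) = 1145 km.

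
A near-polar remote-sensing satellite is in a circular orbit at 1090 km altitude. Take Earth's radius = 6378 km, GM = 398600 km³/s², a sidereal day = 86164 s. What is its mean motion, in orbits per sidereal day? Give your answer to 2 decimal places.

Semi-major axis a = 6378 + 1090 = 7468 km. Period T = 2π√(a³/μ) = 2π√(7468³/398600) = 6422.7 s = 107.05 min.
Orbits per sidereal day = 86164 / 6422.7 = 13.416.

13.42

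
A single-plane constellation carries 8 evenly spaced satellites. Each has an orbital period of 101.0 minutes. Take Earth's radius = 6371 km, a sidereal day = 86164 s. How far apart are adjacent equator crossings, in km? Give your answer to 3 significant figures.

T = 101.0 min = 6060.0 s.
Single-satellite node shift = (6060.0/86164) × 360° = 25.32°.
With 8 satellites evenly phased, successive equator crossings are 25.32/8 = 3.165° apart.
That is 3.165 × 111.2 = 352 km at the equator.

352 km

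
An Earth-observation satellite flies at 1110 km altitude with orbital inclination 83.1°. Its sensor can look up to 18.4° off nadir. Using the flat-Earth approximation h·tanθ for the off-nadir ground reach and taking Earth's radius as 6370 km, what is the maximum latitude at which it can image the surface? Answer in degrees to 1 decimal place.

86.4°

For a prograde orbit the ground track reaches latitude ±i = ±83.1°.
Sensor half-swath on the ground ≈ 1110·tan(18.4°) = 369 km = 3.32° of latitude.
Maximum observable latitude ≈ 83.1 + 3.32 = 86.4°.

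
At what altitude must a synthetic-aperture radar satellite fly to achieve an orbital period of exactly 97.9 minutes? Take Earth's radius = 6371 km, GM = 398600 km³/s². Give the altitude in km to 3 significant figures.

T = 97.9 min = 5874.0 s.
From T = 2π√(a³/μ): a = (μ T²/4π²)^(1/3) = (398600 × 5874.0² / 4π²)^(1/3) = 7036 km.
Altitude h = a − R = 7036 − 6371 = 665 km.

665 km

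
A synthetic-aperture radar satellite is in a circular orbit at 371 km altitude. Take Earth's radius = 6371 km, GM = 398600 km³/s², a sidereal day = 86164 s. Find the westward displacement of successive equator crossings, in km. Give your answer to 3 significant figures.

2560 km

Semi-major axis a = 6371 + 371 = 6742 km. Period T = 2π√(a³/μ) = 2π√(6742³/398600) = 5509.3 s = 91.82 min.
During one orbit Earth rotates (5509.3 / 86164) × 360° = 23.02°.
At the equator that is 23.02° × (2π·6371/360) km/° = 23.02 × 111.2 = 2560 km.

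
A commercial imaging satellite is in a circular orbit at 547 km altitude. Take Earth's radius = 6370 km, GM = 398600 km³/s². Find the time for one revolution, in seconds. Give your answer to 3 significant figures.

5730 seconds

Semi-major axis a = 6370 + 547 = 6917 km. Period T = 2π√(a³/μ) = 2π√(6917³/398600) = 5725.2 s = 95.42 min.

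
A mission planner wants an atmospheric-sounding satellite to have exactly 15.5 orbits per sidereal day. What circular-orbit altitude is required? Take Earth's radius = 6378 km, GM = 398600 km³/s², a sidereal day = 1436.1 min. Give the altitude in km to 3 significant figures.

Required period T = 86166 / 15.5 = 5559.1 s.
From T = 2π√(a³/μ): a = (μ T²/4π²)^(1/3) = (398600 × 5559.1² / 4π²)^(1/3) = 6783 km.
Altitude h = a − R = 6783 − 6378 = 405 km.

405 km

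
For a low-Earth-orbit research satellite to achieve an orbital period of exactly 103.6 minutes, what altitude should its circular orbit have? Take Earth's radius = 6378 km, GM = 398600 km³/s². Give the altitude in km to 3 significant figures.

929 km

T = 103.6 min = 6216.0 s.
From T = 2π√(a³/μ): a = (μ T²/4π²)^(1/3) = (398600 × 6216.0² / 4π²)^(1/3) = 7307 km.
Altitude h = a − R = 7307 − 6378 = 929 km.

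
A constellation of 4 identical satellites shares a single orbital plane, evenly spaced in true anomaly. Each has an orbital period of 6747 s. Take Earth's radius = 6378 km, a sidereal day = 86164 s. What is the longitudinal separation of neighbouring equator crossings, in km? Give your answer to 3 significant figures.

Single-satellite node shift = (6747.0/86164) × 360° = 28.19°.
With 4 satellites evenly phased, successive equator crossings are 28.19/4 = 7.047° apart.
That is 7.047 × 111.3 = 784 km at the equator.

784 km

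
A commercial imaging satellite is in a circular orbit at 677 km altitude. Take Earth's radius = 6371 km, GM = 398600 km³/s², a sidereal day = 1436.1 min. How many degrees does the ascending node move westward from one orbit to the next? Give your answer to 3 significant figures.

Semi-major axis a = 6371 + 677 = 7048 km. Period T = 2π√(a³/μ) = 2π√(7048³/398600) = 5888.6 s = 98.14 min.
During one orbit Earth rotates (5888.6 / 86166) × 360° = 24.60°.

24.6°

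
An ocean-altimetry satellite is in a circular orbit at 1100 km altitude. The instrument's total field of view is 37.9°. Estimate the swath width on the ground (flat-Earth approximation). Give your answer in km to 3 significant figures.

Half-angle = 37.9°/2 = 18.95°.
Swath width ≈ 2h·tan(θ/2) = 2 × 1100 × tan(18.95°) = 755.4 km.

755 km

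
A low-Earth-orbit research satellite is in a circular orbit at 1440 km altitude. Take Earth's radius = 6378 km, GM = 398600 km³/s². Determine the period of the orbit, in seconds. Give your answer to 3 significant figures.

6880 seconds

Semi-major axis a = 6378 + 1440 = 7818 km. Period T = 2π√(a³/μ) = 2π√(7818³/398600) = 6879.5 s = 114.66 min.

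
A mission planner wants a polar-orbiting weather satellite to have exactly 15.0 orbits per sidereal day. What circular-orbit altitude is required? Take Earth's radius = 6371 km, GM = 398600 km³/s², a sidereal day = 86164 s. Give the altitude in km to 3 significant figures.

Required period T = 86164 / 15.0 = 5744.3 s.
From T = 2π√(a³/μ): a = (μ T²/4π²)^(1/3) = (398600 × 5744.3² / 4π²)^(1/3) = 6932 km.
Altitude h = a − R = 6932 − 6371 = 561 km.

561 km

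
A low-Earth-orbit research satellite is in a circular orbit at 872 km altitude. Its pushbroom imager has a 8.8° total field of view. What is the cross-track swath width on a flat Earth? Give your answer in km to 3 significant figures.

Half-angle = 8.8°/2 = 4.4°.
Swath width ≈ 2h·tan(θ/2) = 2 × 872 × tan(4.4°) = 134.2 km.

134 km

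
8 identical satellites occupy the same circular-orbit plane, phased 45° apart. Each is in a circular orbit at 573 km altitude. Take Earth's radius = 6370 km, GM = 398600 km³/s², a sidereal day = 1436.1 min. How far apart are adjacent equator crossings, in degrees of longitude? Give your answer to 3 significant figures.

Semi-major axis a = 6370 + 573 = 6943 km. Period T = 2π√(a³/μ) = 2π√(6943³/398600) = 5757.5 s = 95.96 min.
Single-satellite node shift = (5757.5/86166) × 360° = 24.05°.
With 8 satellites evenly phased, successive equator crossings are 24.05/8 = 3.007° apart.

3.01°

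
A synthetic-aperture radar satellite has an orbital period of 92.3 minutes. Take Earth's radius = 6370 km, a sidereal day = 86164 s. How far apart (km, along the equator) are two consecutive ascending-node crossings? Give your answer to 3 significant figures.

2570 km

T = 92.3 min = 5538.0 s.
During one orbit Earth rotates (5538.0 / 86164) × 360° = 23.14°.
At the equator that is 23.14° × (2π·6370/360) km/° = 23.14 × 111.2 = 2572 km.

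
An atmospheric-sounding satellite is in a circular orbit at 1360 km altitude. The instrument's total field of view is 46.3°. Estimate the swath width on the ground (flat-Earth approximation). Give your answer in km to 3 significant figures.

Half-angle = 46.3°/2 = 23.15°.
Swath width ≈ 2h·tan(θ/2) = 2 × 1360 × tan(23.15°) = 1163.0 km.

1160 km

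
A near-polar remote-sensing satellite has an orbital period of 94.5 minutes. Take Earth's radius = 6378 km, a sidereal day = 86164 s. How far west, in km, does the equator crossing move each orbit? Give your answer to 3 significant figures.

T = 94.5 min = 5670.0 s.
During one orbit Earth rotates (5670.0 / 86164) × 360° = 23.69°.
At the equator that is 23.69° × (2π·6378/360) km/° = 23.69 × 111.3 = 2637 km.

2640 km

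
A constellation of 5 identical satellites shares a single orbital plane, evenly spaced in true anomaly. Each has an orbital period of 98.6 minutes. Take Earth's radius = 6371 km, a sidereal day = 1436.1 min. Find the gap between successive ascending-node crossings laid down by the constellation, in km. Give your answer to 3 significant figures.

T = 98.6 min = 5916.0 s.
Single-satellite node shift = (5916.0/86166) × 360° = 24.72°.
With 5 satellites evenly phased, successive equator crossings are 24.72/5 = 4.943° apart.
That is 4.943 × 111.2 = 550 km at the equator.

550 km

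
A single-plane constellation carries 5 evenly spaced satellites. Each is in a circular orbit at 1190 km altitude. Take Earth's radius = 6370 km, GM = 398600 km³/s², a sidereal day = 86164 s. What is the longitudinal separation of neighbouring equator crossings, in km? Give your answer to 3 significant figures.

Semi-major axis a = 6370 + 1190 = 7560 km. Period T = 2π√(a³/μ) = 2π√(7560³/398600) = 6541.7 s = 109.03 min.
Single-satellite node shift = (6541.7/86164) × 360° = 27.33°.
With 5 satellites evenly phased, successive equator crossings are 27.33/5 = 5.466° apart.
That is 5.466 × 111.2 = 608 km at the equator.

608 km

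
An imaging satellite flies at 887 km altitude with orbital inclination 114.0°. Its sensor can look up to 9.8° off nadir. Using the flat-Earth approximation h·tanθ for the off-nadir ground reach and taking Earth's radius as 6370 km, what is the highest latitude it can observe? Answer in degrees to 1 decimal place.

Retrograde orbit: the ground track reaches ±(180° − i) = ±(180 − 114.0) = ±66.0°.
Sensor half-swath on the ground ≈ 887·tan(9.8°) = 153 km = 1.38° of latitude.
Maximum observable latitude ≈ 66.0 + 1.38 = 67.4°.

67.4°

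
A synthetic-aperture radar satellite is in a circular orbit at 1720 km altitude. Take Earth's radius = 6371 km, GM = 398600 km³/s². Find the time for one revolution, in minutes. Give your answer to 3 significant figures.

121 min

Semi-major axis a = 6371 + 1720 = 8091 km. Period T = 2π√(a³/μ) = 2π√(8091³/398600) = 7242.9 s = 120.72 min.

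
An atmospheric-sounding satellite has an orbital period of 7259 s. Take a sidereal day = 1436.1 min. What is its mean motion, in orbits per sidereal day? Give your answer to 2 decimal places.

Orbits per sidereal day = 86166 / 7259.0 = 11.870.

11.87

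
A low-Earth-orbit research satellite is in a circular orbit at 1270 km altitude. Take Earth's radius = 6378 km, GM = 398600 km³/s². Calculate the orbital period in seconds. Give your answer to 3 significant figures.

Semi-major axis a = 6378 + 1270 = 7648 km. Period T = 2π√(a³/μ) = 2π√(7648³/398600) = 6656.3 s = 110.94 min.

6660 seconds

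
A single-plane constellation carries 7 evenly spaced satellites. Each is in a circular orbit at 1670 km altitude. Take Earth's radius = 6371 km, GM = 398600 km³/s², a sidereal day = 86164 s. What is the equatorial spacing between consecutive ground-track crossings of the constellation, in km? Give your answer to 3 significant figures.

476 km

Semi-major axis a = 6371 + 1670 = 8041 km. Period T = 2π√(a³/μ) = 2π√(8041³/398600) = 7175.9 s = 119.60 min.
Single-satellite node shift = (7175.9/86164) × 360° = 29.98°.
With 7 satellites evenly phased, successive equator crossings are 29.98/7 = 4.283° apart.
That is 4.283 × 111.2 = 476 km at the equator.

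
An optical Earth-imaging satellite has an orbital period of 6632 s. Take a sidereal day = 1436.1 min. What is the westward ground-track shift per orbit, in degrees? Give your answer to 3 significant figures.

During one orbit Earth rotates (6632.0 / 86166) × 360° = 27.71°.

27.7°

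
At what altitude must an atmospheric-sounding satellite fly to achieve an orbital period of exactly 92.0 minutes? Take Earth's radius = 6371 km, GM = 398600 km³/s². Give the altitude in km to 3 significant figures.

380 km

T = 92.0 min = 5520.0 s.
From T = 2π√(a³/μ): a = (μ T²/4π²)^(1/3) = (398600 × 5520.0² / 4π²)^(1/3) = 6751 km.
Altitude h = a − R = 6751 − 6371 = 380 km.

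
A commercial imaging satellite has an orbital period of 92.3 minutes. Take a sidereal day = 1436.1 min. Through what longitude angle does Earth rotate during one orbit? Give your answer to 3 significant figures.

23.1°

T = 92.3 min = 5538.0 s.
During one orbit Earth rotates (5538.0 / 86166) × 360° = 23.14°.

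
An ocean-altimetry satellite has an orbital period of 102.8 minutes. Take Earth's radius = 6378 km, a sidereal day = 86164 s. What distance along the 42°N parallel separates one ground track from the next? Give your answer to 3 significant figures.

2130 km

T = 102.8 min = 6168.0 s.
Node shift per orbit = (6168.0/86164) × 360° = 25.77°.
Equatorial spacing = 25.77 × 111.3 km/° = 2869 km.
At 42° latitude, spacing = 2869 × cos(42°) = 2132 km.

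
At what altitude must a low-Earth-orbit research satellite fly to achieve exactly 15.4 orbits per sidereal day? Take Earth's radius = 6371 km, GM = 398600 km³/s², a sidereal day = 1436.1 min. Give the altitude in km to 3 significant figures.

Required period T = 86166 / 15.4 = 5595.2 s.
From T = 2π√(a³/μ): a = (μ T²/4π²)^(1/3) = (398600 × 5595.2² / 4π²)^(1/3) = 6812 km.
Altitude h = a − R = 6812 − 6371 = 441 km.

441 km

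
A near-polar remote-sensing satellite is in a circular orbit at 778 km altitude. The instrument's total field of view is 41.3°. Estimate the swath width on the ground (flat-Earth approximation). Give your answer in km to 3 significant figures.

586 km

Half-angle = 41.3°/2 = 20.65°.
Swath width ≈ 2h·tan(θ/2) = 2 × 778 × tan(20.65°) = 586.4 km.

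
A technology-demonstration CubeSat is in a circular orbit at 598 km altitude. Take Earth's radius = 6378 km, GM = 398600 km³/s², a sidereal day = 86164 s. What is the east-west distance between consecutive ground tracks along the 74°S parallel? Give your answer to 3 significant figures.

Semi-major axis a = 6378 + 598 = 6976 km. Period T = 2π√(a³/μ) = 2π√(6976³/398600) = 5798.6 s = 96.64 min.
Node shift per orbit = (5798.6/86164) × 360° = 24.23°.
Equatorial spacing = 24.23 × 111.3 km/° = 2697 km.
At 74° latitude, spacing = 2697 × cos(74°) = 743 km.

743 km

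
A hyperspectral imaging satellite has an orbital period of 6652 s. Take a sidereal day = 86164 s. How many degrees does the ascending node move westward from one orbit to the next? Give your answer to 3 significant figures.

27.8°

During one orbit Earth rotates (6652.0 / 86164) × 360° = 27.79°.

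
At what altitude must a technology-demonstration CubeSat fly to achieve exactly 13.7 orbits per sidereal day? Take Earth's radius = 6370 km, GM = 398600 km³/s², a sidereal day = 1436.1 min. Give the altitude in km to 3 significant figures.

994 km

Required period T = 86166 / 13.7 = 6289.5 s.
From T = 2π√(a³/μ): a = (μ T²/4π²)^(1/3) = (398600 × 6289.5² / 4π²)^(1/3) = 7364 km.
Altitude h = a − R = 7364 − 6370 = 994 km.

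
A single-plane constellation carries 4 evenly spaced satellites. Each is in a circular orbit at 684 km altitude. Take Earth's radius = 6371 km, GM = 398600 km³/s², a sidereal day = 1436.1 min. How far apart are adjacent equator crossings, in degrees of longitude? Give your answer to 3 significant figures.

6.16°

Semi-major axis a = 6371 + 684 = 7055 km. Period T = 2π√(a³/μ) = 2π√(7055³/398600) = 5897.3 s = 98.29 min.
Single-satellite node shift = (5897.3/86166) × 360° = 24.64°.
With 4 satellites evenly phased, successive equator crossings are 24.64/4 = 6.160° apart.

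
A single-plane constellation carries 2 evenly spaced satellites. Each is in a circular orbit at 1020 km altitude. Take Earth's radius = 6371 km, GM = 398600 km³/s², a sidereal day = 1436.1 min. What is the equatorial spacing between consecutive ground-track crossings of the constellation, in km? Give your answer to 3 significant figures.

1470 km

Semi-major axis a = 6371 + 1020 = 7391 km. Period T = 2π√(a³/μ) = 2π√(7391³/398600) = 6323.6 s = 105.39 min.
Single-satellite node shift = (6323.6/86166) × 360° = 26.42°.
With 2 satellites evenly phased, successive equator crossings are 26.42/2 = 13.210° apart.
That is 13.210 × 111.2 = 1469 km at the equator.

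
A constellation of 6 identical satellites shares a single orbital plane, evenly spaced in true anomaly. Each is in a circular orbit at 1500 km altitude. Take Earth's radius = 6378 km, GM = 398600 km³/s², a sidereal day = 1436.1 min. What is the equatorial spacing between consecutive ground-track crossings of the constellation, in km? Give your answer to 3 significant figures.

Semi-major axis a = 6378 + 1500 = 7878 km. Period T = 2π√(a³/μ) = 2π√(7878³/398600) = 6958.8 s = 115.98 min.
Single-satellite node shift = (6958.8/86166) × 360° = 29.07°.
With 6 satellites evenly phased, successive equator crossings are 29.07/6 = 4.846° apart.
That is 4.846 × 111.3 = 539 km at the equator.

539 km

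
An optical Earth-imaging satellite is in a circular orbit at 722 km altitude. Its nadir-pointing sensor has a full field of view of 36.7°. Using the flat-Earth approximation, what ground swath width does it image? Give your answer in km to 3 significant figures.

479 km

Half-angle = 36.7°/2 = 18.35°.
Swath width ≈ 2h·tan(θ/2) = 2 × 722 × tan(18.35°) = 479.0 km.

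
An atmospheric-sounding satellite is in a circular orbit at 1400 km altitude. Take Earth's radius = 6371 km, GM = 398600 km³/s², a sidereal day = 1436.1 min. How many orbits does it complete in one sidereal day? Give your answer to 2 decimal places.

Semi-major axis a = 6371 + 1400 = 7771 km. Period T = 2π√(a³/μ) = 2π√(7771³/398600) = 6817.5 s = 113.63 min.
Orbits per sidereal day = 86166 / 6817.5 = 12.639.

12.64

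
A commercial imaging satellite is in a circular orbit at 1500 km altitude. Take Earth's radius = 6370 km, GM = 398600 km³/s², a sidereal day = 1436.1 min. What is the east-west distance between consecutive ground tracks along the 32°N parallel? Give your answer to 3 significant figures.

Semi-major axis a = 6370 + 1500 = 7870 km. Period T = 2π√(a³/μ) = 2π√(7870³/398600) = 6948.2 s = 115.80 min.
Node shift per orbit = (6948.2/86166) × 360° = 29.03°.
Equatorial spacing = 29.03 × 111.2 km/° = 3227 km.
At 32° latitude, spacing = 3227 × cos(32°) = 2737 km.

2740 km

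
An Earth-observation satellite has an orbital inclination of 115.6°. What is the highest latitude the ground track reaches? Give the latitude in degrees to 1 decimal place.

64.4°

Retrograde orbit: the ground track reaches ±(180° − i) = ±(180 − 115.6) = ±64.4°.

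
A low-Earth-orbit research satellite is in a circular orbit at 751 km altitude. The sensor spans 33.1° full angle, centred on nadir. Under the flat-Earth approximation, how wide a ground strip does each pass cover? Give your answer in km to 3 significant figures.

Half-angle = 33.1°/2 = 16.55°.
Swath width ≈ 2h·tan(θ/2) = 2 × 751 × tan(16.55°) = 446.3 km.

446 km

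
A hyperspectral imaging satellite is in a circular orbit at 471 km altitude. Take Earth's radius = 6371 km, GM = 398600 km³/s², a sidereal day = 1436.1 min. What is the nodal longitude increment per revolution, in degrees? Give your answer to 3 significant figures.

Semi-major axis a = 6371 + 471 = 6842 km. Period T = 2π√(a³/μ) = 2π√(6842³/398600) = 5632.3 s = 93.87 min.
During one orbit Earth rotates (5632.3 / 86166) × 360° = 23.53°.

23.5°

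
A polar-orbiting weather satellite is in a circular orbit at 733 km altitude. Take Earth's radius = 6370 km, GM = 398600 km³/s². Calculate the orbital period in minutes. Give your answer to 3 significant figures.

Semi-major axis a = 6370 + 733 = 7103 km. Period T = 2π√(a³/μ) = 2π√(7103³/398600) = 5957.6 s = 99.29 min.

99.3 min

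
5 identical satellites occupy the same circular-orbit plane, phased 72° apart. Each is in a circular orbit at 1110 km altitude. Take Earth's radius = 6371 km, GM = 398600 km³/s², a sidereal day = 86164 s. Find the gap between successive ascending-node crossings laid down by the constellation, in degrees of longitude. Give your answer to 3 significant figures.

5.38°

Semi-major axis a = 6371 + 1110 = 7481 km. Period T = 2π√(a³/μ) = 2π√(7481³/398600) = 6439.5 s = 107.32 min.
Single-satellite node shift = (6439.5/86164) × 360° = 26.90°.
With 5 satellites evenly phased, successive equator crossings are 26.90/5 = 5.381° apart.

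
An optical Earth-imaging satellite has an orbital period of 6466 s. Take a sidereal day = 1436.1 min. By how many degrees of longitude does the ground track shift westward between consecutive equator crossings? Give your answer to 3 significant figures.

During one orbit Earth rotates (6466.0 / 86166) × 360° = 27.01°.

27.0°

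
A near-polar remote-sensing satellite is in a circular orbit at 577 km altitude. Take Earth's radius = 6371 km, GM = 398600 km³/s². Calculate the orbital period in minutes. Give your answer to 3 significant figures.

96.1 min

Semi-major axis a = 6371 + 577 = 6948 km. Period T = 2π√(a³/μ) = 2π√(6948³/398600) = 5763.7 s = 96.06 min.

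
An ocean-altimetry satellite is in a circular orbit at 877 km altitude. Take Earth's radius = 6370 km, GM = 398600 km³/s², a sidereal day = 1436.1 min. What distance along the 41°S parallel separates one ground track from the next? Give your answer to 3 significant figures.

2150 km

Semi-major axis a = 6370 + 877 = 7247 km. Period T = 2π√(a³/μ) = 2π√(7247³/398600) = 6139.7 s = 102.33 min.
Node shift per orbit = (6139.7/86166) × 360° = 25.65°.
Equatorial spacing = 25.65 × 111.2 km/° = 2852 km.
At 41° latitude, spacing = 2852 × cos(41°) = 2152 km.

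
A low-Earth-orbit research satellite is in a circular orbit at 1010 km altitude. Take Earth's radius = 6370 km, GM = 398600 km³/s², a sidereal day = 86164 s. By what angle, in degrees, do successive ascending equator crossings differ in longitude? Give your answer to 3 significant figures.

26.4°

Semi-major axis a = 6370 + 1010 = 7380 km. Period T = 2π√(a³/μ) = 2π√(7380³/398600) = 6309.5 s = 105.16 min.
During one orbit Earth rotates (6309.5 / 86164) × 360° = 26.36°.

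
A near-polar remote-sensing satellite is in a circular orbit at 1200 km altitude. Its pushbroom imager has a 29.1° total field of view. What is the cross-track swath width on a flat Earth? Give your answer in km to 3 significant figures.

Half-angle = 29.1°/2 = 14.55°.
Swath width ≈ 2h·tan(θ/2) = 2 × 1200 × tan(14.55°) = 622.9 km.

623 km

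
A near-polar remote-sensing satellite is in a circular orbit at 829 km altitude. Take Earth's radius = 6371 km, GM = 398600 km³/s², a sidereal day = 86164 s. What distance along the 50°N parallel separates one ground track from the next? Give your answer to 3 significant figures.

1820 km

Semi-major axis a = 6371 + 829 = 7200 km. Period T = 2π√(a³/μ) = 2π√(7200³/398600) = 6080.1 s = 101.33 min.
Node shift per orbit = (6080.1/86164) × 360° = 25.40°.
Equatorial spacing = 25.40 × 111.2 km/° = 2825 km.
At 50° latitude, spacing = 2825 × cos(50°) = 1816 km.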